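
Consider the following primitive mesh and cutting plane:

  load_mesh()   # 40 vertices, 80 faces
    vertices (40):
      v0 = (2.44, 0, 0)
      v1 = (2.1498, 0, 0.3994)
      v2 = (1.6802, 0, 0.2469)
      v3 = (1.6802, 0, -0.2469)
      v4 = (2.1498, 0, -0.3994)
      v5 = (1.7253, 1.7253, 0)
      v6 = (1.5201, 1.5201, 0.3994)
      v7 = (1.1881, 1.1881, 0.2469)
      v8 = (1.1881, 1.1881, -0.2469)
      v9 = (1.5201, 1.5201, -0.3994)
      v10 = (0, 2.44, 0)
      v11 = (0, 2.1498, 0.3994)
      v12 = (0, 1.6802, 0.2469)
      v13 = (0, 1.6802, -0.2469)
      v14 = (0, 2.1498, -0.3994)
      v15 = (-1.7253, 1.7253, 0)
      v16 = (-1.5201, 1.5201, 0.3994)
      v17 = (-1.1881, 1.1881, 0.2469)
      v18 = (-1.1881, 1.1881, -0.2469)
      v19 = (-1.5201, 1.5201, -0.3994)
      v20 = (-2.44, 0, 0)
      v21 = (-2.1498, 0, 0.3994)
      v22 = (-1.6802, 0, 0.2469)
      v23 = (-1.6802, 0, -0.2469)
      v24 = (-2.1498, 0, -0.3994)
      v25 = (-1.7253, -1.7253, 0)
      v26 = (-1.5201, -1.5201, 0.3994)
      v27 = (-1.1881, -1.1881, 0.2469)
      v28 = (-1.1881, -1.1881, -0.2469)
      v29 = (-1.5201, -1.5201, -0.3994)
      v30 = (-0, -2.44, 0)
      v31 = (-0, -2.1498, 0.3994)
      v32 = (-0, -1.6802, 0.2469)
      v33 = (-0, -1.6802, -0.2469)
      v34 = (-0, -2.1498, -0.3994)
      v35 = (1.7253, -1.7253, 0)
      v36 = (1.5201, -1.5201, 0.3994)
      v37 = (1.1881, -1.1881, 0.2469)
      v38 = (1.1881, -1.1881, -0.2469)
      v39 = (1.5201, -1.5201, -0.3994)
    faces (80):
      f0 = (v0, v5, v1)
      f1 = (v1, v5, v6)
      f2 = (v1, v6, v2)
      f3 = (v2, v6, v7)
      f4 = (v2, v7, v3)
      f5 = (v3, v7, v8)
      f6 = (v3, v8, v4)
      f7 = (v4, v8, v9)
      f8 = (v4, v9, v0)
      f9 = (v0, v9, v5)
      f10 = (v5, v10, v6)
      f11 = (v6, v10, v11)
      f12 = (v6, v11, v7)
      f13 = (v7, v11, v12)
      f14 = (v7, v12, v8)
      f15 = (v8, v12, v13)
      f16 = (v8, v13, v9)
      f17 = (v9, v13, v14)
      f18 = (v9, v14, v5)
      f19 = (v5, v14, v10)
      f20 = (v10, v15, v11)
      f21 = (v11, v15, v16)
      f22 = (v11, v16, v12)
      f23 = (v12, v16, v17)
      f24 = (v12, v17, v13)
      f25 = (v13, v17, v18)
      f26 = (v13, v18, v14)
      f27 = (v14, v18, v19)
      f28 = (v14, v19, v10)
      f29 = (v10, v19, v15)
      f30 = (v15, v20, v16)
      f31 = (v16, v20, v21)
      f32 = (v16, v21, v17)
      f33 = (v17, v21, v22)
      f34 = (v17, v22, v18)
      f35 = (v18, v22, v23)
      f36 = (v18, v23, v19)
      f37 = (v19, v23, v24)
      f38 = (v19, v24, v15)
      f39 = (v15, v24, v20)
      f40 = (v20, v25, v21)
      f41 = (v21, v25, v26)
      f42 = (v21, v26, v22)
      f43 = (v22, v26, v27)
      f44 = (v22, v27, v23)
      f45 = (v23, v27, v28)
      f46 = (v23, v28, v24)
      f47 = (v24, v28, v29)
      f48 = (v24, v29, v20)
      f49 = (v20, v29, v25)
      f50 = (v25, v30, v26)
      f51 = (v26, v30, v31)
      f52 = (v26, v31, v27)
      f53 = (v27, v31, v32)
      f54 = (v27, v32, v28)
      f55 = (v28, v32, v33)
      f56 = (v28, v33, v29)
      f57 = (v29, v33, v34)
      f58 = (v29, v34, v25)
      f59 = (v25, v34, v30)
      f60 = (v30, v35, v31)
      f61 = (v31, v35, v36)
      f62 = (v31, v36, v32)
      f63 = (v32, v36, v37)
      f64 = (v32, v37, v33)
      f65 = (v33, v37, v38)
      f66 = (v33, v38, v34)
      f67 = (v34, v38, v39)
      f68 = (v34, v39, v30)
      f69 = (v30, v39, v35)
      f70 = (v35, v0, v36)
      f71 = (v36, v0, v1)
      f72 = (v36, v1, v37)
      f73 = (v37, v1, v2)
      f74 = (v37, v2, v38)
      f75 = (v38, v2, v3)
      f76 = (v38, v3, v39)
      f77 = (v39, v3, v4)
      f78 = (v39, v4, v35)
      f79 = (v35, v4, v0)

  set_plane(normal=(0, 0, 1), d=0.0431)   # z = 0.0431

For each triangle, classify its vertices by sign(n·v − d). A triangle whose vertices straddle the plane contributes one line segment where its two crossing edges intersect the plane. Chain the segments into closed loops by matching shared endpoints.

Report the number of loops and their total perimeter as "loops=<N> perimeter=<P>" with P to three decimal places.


Straddling triangles (32 of 80):
  (v0,v5,v1) [--+] → (1.77111, 1.53912, 0.0431)–(2.40868, 0, 0.0431)  len=1.6660
  (v1,v5,v6) [+-+] → (1.77111, 1.53912, 0.0431)–(1.70316, 1.70316, 0.0431)  len=0.1776
  (v2,v7,v3) [++-] → (1.3912, 0.69775, 0.0431)–(1.6802, 0, 0.0431)  len=0.7552
  (v3,v7,v8) [-+-] → (1.3912, 0.69775, 0.0431)–(1.1881, 1.1881, 0.0431)  len=0.5307
  (v5,v10,v6) [--+] → (0.164037, 2.34073, 0.0431)–(1.70316, 1.70316, 0.0431)  len=1.6660
  (v6,v10,v11) [+-+] → (0.164037, 2.34073, 0.0431)–(0, 2.40868, 0.0431)  len=0.1776
  (v7,v12,v8) [++-] → (0.49035, 1.4771, 0.0431)–(1.1881, 1.1881, 0.0431)  len=0.7552
  (v8,v12,v13) [-+-] → (0.49035, 1.4771, 0.0431)–(0, 1.6802, 0.0431)  len=0.5307
  (v10,v15,v11) [--+] → (-1.53912, 1.77111, 0.0431)–(0, 2.40868, 0.0431)  len=1.6660
  (v11,v15,v16) [+-+] → (-1.53912, 1.77111, 0.0431)–(-1.70316, 1.70316, 0.0431)  len=0.1776
  (v12,v17,v13) [++-] → (-0.69775, 1.3912, 0.0431)–(0, 1.6802, 0.0431)  len=0.7552
  (v13,v17,v18) [-+-] → (-0.69775, 1.3912, 0.0431)–(-1.1881, 1.1881, 0.0431)  len=0.5307
  (v15,v20,v16) [--+] → (-2.34073, 0.164037, 0.0431)–(-1.70316, 1.70316, 0.0431)  len=1.6660
  (v16,v20,v21) [+-+] → (-2.34073, 0.164037, 0.0431)–(-2.40868, 0, 0.0431)  len=0.1776
  (v17,v22,v18) [++-] → (-1.4771, 0.49035, 0.0431)–(-1.1881, 1.1881, 0.0431)  len=0.7552
  (v18,v22,v23) [-+-] → (-1.4771, 0.49035, 0.0431)–(-1.6802, 0, 0.0431)  len=0.5307
  (v20,v25,v21) [--+] → (-1.77111, -1.53912, 0.0431)–(-2.40868, 0, 0.0431)  len=1.6660
  (v21,v25,v26) [+-+] → (-1.77111, -1.53912, 0.0431)–(-1.70316, -1.70316, 0.0431)  len=0.1776
  (v22,v27,v23) [++-] → (-1.3912, -0.69775, 0.0431)–(-1.6802, 0, 0.0431)  len=0.7552
  (v23,v27,v28) [-+-] → (-1.3912, -0.69775, 0.0431)–(-1.1881, -1.1881, 0.0431)  len=0.5307
  (v25,v30,v26) [--+] → (-0.164037, -2.34073, 0.0431)–(-1.70316, -1.70316, 0.0431)  len=1.6660
  (v26,v30,v31) [+-+] → (-0.164037, -2.34073, 0.0431)–(0, -2.40868, 0.0431)  len=0.1776
  (v27,v32,v28) [++-] → (-0.49035, -1.4771, 0.0431)–(-1.1881, -1.1881, 0.0431)  len=0.7552
  (v28,v32,v33) [-+-] → (-0.49035, -1.4771, 0.0431)–(0, -1.6802, 0.0431)  len=0.5307
  (v30,v35,v31) [--+] → (1.53912, -1.77111, 0.0431)–(0, -2.40868, 0.0431)  len=1.6660
  (v31,v35,v36) [+-+] → (1.53912, -1.77111, 0.0431)–(1.70316, -1.70316, 0.0431)  len=0.1776
  (v32,v37,v33) [++-] → (0.69775, -1.3912, 0.0431)–(0, -1.6802, 0.0431)  len=0.7552
  (v33,v37,v38) [-+-] → (0.69775, -1.3912, 0.0431)–(1.1881, -1.1881, 0.0431)  len=0.5307
  (v35,v0,v36) [--+] → (2.34073, -0.164037, 0.0431)–(1.70316, -1.70316, 0.0431)  len=1.6660
  (v36,v0,v1) [+-+] → (2.34073, -0.164037, 0.0431)–(2.40868, 0, 0.0431)  len=0.1776
  (v37,v2,v38) [++-] → (1.4771, -0.49035, 0.0431)–(1.1881, -1.1881, 0.0431)  len=0.7552
  (v38,v2,v3) [-+-] → (1.4771, -0.49035, 0.0431)–(1.6802, 0, 0.0431)  len=0.5307

Chained into 2 loop(s):
  loop 1: 16 segments, perimeter = 14.7480
  loop 2: 16 segments, perimeter = 10.2878
Total perimeter = 25.036

loops=2 perimeter=25.036


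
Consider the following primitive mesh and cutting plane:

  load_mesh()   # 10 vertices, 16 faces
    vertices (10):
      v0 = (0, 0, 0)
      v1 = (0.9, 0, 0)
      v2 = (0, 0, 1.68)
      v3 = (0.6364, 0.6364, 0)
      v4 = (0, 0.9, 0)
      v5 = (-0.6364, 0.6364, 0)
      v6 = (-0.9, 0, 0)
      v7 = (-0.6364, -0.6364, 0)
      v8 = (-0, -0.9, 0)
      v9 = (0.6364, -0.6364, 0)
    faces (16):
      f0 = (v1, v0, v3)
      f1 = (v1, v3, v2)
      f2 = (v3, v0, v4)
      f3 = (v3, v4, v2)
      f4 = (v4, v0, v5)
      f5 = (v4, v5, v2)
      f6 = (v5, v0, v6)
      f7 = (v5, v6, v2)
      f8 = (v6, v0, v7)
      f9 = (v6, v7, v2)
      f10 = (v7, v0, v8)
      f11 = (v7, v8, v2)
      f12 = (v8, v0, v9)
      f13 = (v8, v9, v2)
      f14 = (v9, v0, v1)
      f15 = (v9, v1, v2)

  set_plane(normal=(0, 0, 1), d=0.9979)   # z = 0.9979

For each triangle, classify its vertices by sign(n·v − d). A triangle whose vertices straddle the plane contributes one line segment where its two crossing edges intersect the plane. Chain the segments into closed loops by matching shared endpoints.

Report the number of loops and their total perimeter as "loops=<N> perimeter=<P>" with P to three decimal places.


Straddling triangles (8 of 16):
  (v1,v3,v2) [--+] → (0.258386, 0.258386, 0.9979)–(0.365411, 0, 0.9979)  len=0.2797
  (v3,v4,v2) [--+] → (0, 0.365411, 0.9979)–(0.258386, 0.258386, 0.9979)  len=0.2797
  (v4,v5,v2) [--+] → (-0.258386, 0.258386, 0.9979)–(0, 0.365411, 0.9979)  len=0.2797
  (v5,v6,v2) [--+] → (-0.365411, 0, 0.9979)–(-0.258386, 0.258386, 0.9979)  len=0.2797
  (v6,v7,v2) [--+] → (-0.258386, -0.258386, 0.9979)–(-0.365411, 0, 0.9979)  len=0.2797
  (v7,v8,v2) [--+] → (0, -0.365411, 0.9979)–(-0.258386, -0.258386, 0.9979)  len=0.2797
  (v8,v9,v2) [--+] → (0.258386, -0.258386, 0.9979)–(0, -0.365411, 0.9979)  len=0.2797
  (v9,v1,v2) [--+] → (0.365411, 0, 0.9979)–(0.258386, -0.258386, 0.9979)  len=0.2797

Chained into 1 loop(s):
  loop 1: 8 segments, perimeter = 2.2374
Total perimeter = 2.237

loops=1 perimeter=2.237


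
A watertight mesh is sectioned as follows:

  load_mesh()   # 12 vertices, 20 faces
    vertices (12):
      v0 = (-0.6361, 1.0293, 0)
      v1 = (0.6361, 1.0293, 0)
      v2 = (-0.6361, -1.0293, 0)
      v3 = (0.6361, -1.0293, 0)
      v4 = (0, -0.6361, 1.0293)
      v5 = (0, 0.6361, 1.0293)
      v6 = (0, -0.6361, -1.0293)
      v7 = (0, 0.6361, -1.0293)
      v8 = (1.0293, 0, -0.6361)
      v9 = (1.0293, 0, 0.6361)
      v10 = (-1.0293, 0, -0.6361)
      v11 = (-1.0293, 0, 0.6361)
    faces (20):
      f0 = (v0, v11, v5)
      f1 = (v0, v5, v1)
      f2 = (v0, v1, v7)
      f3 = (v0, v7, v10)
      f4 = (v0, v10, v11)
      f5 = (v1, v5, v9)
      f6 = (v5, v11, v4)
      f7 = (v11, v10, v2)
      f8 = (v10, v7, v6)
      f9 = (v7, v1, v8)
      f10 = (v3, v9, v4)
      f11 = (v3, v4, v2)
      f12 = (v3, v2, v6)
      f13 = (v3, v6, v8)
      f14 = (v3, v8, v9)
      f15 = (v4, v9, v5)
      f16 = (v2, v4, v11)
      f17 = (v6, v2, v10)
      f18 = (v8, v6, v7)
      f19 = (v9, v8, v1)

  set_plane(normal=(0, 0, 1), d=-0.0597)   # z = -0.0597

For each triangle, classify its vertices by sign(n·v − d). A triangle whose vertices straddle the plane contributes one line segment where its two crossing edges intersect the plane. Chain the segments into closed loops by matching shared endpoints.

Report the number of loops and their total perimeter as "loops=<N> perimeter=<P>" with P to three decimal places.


loops=1 perimeter=6.808

Straddling triangles (10 of 20):
  (v0,v1,v7) [++-] → (0.599206, 1.00649, -0.0597)–(-0.599206, 1.00649, -0.0597)  len=1.1984
  (v0,v7,v10) [+--] → (-0.599206, 1.00649, -0.0597)–(-0.673003, 0.932697, -0.0597)  len=0.1044
  (v0,v10,v11) [+-+] → (-0.673003, 0.932697, -0.0597)–(-1.0293, 0, -0.0597)  len=0.9984
  (v11,v10,v2) [+-+] → (-1.0293, 0, -0.0597)–(-0.673003, -0.932697, -0.0597)  len=0.9984
  (v7,v1,v8) [-+-] → (0.599206, 1.00649, -0.0597)–(0.673003, 0.932697, -0.0597)  len=0.1044
  (v3,v2,v6) [++-] → (-0.599206, -1.00649, -0.0597)–(0.599206, -1.00649, -0.0597)  len=1.1984
  (v3,v6,v8) [+--] → (0.599206, -1.00649, -0.0597)–(0.673003, -0.932697, -0.0597)  len=0.1044
  (v3,v8,v9) [+-+] → (0.673003, -0.932697, -0.0597)–(1.0293, 0, -0.0597)  len=0.9984
  (v6,v2,v10) [-+-] → (-0.599206, -1.00649, -0.0597)–(-0.673003, -0.932697, -0.0597)  len=0.1044
  (v9,v8,v1) [+-+] → (1.0293, 0, -0.0597)–(0.673003, 0.932697, -0.0597)  len=0.9984

Chained into 1 loop(s):
  loop 1: 10 segments, perimeter = 6.8080
Total perimeter = 6.808


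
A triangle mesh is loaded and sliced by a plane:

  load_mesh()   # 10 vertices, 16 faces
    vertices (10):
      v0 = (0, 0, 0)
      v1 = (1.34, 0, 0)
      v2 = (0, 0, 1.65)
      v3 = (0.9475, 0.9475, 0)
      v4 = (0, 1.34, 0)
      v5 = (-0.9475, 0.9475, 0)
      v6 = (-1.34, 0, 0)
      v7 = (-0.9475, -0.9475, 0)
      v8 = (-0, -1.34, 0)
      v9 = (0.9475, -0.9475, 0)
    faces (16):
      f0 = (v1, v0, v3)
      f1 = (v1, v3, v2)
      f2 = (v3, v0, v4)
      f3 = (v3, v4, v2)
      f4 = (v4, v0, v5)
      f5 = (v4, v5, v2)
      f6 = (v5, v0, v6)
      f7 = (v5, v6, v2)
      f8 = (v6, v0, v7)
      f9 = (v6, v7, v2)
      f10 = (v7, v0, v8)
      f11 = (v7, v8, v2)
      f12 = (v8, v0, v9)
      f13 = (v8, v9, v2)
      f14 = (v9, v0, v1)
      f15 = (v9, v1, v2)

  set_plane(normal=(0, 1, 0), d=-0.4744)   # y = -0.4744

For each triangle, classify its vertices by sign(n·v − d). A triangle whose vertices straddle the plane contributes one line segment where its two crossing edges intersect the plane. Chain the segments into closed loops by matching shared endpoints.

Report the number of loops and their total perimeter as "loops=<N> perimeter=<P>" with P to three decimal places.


loops=1 perimeter=5.475

Straddling triangles (8 of 16):
  (v6,v0,v7) [++-] → (-0.4744, -0.4744, 0)–(-1.14348, -0.4744, 0)  len=0.6691
  (v6,v7,v2) [+-+] → (-1.14348, -0.4744, 0)–(-0.4744, -0.4744, 0.823868)  len=1.0613
  (v7,v0,v8) [-+-] → (-0.4744, -0.4744, 0)–(0, -0.4744, 0)  len=0.4744
  (v7,v8,v2) [--+] → (0, -0.4744, 1.06585)–(-0.4744, -0.4744, 0.823868)  len=0.5326
  (v8,v0,v9) [-+-] → (0, -0.4744, 0)–(0.4744, -0.4744, 0)  len=0.4744
  (v8,v9,v2) [--+] → (0.4744, -0.4744, 0.823868)–(0, -0.4744, 1.06585)  len=0.5326
  (v9,v0,v1) [-++] → (0.4744, -0.4744, 0)–(1.14348, -0.4744, 0)  len=0.6691
  (v9,v1,v2) [-++] → (1.14348, -0.4744, 0)–(0.4744, -0.4744, 0.823868)  len=1.0613

Chained into 1 loop(s):
  loop 1: 8 segments, perimeter = 5.4747
Total perimeter = 5.475


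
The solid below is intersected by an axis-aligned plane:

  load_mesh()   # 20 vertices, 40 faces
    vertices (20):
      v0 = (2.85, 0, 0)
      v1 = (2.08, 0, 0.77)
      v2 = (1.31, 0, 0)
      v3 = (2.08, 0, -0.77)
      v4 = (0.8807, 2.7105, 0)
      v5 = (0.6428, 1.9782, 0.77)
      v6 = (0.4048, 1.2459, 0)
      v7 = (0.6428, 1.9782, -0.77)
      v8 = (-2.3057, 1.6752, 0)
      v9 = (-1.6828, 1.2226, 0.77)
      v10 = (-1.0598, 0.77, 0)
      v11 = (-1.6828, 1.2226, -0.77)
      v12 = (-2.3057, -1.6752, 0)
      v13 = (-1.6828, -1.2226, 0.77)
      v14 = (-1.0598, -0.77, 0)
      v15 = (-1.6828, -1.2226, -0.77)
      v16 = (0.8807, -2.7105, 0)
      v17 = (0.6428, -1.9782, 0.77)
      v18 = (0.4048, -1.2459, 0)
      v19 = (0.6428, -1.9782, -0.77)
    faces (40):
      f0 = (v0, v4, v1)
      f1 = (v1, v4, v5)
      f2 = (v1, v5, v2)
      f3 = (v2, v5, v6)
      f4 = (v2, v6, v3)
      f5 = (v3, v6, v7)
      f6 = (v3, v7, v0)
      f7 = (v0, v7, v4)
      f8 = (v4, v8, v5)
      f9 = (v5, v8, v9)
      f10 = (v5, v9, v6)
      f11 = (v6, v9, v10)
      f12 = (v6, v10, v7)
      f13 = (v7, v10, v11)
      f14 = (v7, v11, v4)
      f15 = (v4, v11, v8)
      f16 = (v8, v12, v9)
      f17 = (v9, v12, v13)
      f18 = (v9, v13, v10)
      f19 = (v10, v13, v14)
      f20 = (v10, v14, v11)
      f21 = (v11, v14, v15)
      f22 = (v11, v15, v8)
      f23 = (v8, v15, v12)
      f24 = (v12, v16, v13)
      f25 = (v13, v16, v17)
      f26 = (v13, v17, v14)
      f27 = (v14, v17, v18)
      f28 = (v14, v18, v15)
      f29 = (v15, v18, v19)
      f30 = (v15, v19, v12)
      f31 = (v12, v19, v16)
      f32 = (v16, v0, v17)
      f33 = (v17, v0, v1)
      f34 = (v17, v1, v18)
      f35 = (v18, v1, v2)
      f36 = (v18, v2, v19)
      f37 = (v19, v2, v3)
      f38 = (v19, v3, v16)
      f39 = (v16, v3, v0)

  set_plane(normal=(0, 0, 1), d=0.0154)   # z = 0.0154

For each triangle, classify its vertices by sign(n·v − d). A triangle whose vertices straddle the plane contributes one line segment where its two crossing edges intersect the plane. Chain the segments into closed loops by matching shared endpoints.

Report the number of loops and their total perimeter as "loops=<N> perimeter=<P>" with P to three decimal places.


Straddling triangles (20 of 40):
  (v0,v4,v1) [--+] → (0.904686, 2.65629, 0.0154)–(2.8346, 0, 0.0154)  len=3.2834
  (v1,v4,v5) [+-+] → (0.904686, 2.65629, 0.0154)–(0.875942, 2.69585, 0.0154)  len=0.0489
  (v1,v5,v2) [++-] → (1.29666, 0.039564, 0.0154)–(1.3254, 0, 0.0154)  len=0.0489
  (v2,v5,v6) [-+-] → (1.29666, 0.039564, 0.0154)–(0.40956, 1.26055, 0.0154)  len=1.5092
  (v4,v8,v5) [--+] → (-2.24673, 1.68126, 0.0154)–(0.875942, 2.69585, 0.0154)  len=3.2834
  (v5,v8,v9) [+-+] → (-2.24673, 1.68126, 0.0154)–(-2.29324, 1.66615, 0.0154)  len=0.0489
  (v5,v9,v6) [++-] → (0.363048, 1.24543, 0.0154)–(0.40956, 1.26055, 0.0154)  len=0.0489
  (v6,v9,v10) [-+-] → (0.363048, 1.24543, 0.0154)–(-1.07226, 0.779052, 0.0154)  len=1.5092
  (v8,v12,v9) [--+] → (-2.29324, -1.61724, 0.0154)–(-2.29324, 1.66615, 0.0154)  len=3.2834
  (v9,v12,v13) [+-+] → (-2.29324, -1.61724, 0.0154)–(-2.29324, -1.66615, 0.0154)  len=0.0489
  (v9,v13,v10) [++-] → (-1.07226, 0.730148, 0.0154)–(-1.07226, 0.779052, 0.0154)  len=0.0489
  (v10,v13,v14) [-+-] → (-1.07226, 0.730148, 0.0154)–(-1.07226, -0.779052, 0.0154)  len=1.5092
  (v12,v16,v13) [--+] → (0.82943, -2.68074, 0.0154)–(-2.29324, -1.66615, 0.0154)  len=3.2834
  (v13,v16,v17) [+-+] → (0.82943, -2.68074, 0.0154)–(0.875942, -2.69585, 0.0154)  len=0.0489
  (v13,v17,v14) [++-] → (-1.02575, -0.794164, 0.0154)–(-1.07226, -0.779052, 0.0154)  len=0.0489
  (v14,v17,v18) [-+-] → (-1.02575, -0.794164, 0.0154)–(0.40956, -1.26055, 0.0154)  len=1.5092
  (v16,v0,v17) [--+] → (2.80586, -0.039564, 0.0154)–(0.875942, -2.69585, 0.0154)  len=3.2834
  (v17,v0,v1) [+-+] → (2.80586, -0.039564, 0.0154)–(2.8346, 0, 0.0154)  len=0.0489
  (v17,v1,v18) [++-] → (0.438304, -1.22098, 0.0154)–(0.40956, -1.26055, 0.0154)  len=0.0489
  (v18,v1,v2) [-+-] → (0.438304, -1.22098, 0.0154)–(1.3254, 0, 0.0154)  len=1.5092

Chained into 2 loop(s):
  loop 1: 10 segments, perimeter = 16.6614
  loop 2: 10 segments, perimeter = 7.7905
Total perimeter = 24.452

loops=2 perimeter=24.452


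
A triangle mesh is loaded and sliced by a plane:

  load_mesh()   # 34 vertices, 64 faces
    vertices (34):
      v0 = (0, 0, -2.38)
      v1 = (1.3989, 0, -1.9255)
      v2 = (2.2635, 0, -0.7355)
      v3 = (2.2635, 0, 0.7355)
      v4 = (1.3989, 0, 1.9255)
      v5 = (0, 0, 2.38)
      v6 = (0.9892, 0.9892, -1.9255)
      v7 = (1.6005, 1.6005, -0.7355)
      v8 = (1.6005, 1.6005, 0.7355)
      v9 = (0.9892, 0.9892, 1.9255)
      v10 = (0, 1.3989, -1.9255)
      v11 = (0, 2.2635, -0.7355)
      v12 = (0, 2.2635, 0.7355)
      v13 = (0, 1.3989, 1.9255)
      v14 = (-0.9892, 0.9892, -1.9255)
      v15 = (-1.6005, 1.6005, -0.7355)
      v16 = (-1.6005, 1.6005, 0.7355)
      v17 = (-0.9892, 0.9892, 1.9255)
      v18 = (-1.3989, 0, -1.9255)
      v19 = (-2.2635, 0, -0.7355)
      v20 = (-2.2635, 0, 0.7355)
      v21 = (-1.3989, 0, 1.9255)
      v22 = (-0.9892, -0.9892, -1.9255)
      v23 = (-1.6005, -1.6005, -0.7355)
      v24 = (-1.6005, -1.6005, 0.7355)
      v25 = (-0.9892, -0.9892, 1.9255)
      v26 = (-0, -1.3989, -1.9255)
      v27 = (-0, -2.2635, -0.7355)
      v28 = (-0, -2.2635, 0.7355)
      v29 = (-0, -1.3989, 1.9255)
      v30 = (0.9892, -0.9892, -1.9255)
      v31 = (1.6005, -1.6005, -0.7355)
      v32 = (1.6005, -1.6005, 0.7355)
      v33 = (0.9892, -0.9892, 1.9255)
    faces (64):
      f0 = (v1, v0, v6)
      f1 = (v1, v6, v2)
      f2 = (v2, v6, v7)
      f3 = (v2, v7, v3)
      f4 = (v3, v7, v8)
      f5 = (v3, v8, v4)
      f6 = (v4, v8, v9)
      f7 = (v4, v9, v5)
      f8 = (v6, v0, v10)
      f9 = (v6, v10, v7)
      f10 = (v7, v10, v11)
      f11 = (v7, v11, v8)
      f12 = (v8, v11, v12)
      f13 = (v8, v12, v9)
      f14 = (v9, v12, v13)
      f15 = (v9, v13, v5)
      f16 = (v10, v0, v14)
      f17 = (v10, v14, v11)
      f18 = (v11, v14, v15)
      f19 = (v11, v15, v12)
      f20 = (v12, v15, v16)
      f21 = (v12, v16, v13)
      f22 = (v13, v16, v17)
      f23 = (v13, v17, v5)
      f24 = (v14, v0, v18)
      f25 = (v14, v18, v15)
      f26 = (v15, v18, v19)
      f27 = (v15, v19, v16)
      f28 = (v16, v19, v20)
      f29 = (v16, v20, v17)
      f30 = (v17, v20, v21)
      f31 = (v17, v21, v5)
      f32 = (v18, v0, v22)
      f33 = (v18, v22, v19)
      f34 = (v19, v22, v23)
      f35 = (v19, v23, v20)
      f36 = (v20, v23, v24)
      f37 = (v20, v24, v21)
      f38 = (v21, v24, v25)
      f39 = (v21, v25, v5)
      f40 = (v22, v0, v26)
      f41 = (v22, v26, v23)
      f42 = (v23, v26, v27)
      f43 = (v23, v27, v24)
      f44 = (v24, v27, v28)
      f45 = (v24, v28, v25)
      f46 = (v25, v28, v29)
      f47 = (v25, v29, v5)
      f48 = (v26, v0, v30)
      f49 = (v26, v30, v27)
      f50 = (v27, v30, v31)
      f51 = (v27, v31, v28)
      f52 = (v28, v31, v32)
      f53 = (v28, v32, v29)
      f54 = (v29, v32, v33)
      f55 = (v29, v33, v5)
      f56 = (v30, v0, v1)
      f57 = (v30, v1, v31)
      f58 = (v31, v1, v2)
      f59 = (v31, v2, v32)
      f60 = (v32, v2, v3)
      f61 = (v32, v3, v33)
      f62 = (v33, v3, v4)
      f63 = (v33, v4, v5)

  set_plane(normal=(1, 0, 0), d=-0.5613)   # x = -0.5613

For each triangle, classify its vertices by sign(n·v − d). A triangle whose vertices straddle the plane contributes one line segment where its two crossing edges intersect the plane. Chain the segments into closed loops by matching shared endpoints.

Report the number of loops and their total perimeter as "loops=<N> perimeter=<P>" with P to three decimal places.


loops=1 perimeter=13.636

Straddling triangles (20 of 64):
  (v10,v0,v14) [++-] → (-0.5613, 0.5613, -2.1221)–(-0.5613, 1.16642, -1.9255)  len=0.6363
  (v10,v14,v11) [+-+] → (-0.5613, 1.16642, -1.9255)–(-0.5613, 1.54043, -1.41074)  len=0.6363
  (v11,v14,v15) [+--] → (-0.5613, 1.54043, -1.41074)–(-0.5613, 2.03098, -0.7355)  len=0.8346
  (v11,v15,v12) [+-+] → (-0.5613, 2.03098, -0.7355)–(-0.5613, 2.03098, 0.219616)  len=0.9551
  (v12,v15,v16) [+--] → (-0.5613, 2.03098, 0.219616)–(-0.5613, 2.03098, 0.7355)  len=0.5159
  (v12,v16,v13) [+-+] → (-0.5613, 2.03098, 0.7355)–(-0.5613, 1.4696, 1.50816)  len=0.9551
  (v13,v16,v17) [+--] → (-0.5613, 1.4696, 1.50816)–(-0.5613, 1.16642, 1.9255)  len=0.5158
  (v13,v17,v5) [+-+] → (-0.5613, 1.16642, 1.9255)–(-0.5613, 0.5613, 2.1221)  len=0.6363
  (v14,v0,v18) [-+-] → (-0.5613, 0.5613, -2.1221)–(-0.5613, 0, -2.19763)  len=0.5664
  (v17,v21,v5) [--+] → (-0.5613, 0, 2.19763)–(-0.5613, 0.5613, 2.1221)  len=0.5664
  (v18,v0,v22) [-+-] → (-0.5613, 0, -2.19763)–(-0.5613, -0.5613, -2.1221)  len=0.5664
  (v21,v25,v5) [--+] → (-0.5613, -0.5613, 2.1221)–(-0.5613, 0, 2.19763)  len=0.5664
  (v22,v0,v26) [-++] → (-0.5613, -0.5613, -2.1221)–(-0.5613, -1.16642, -1.9255)  len=0.6363
  (v22,v26,v23) [-+-] → (-0.5613, -1.16642, -1.9255)–(-0.5613, -1.4696, -1.50816)  len=0.5158
  (v23,v26,v27) [-++] → (-0.5613, -1.4696, -1.50816)–(-0.5613, -2.03098, -0.7355)  len=0.9551
  (v23,v27,v24) [-+-] → (-0.5613, -2.03098, -0.7355)–(-0.5613, -2.03098, -0.219616)  len=0.5159
  (v24,v27,v28) [-++] → (-0.5613, -2.03098, -0.219616)–(-0.5613, -2.03098, 0.7355)  len=0.9551
  (v24,v28,v25) [-+-] → (-0.5613, -2.03098, 0.7355)–(-0.5613, -1.54043, 1.41074)  len=0.8346
  (v25,v28,v29) [-++] → (-0.5613, -1.54043, 1.41074)–(-0.5613, -1.16642, 1.9255)  len=0.6363
  (v25,v29,v5) [-++] → (-0.5613, -1.16642, 1.9255)–(-0.5613, -0.5613, 2.1221)  len=0.6363

Chained into 1 loop(s):
  loop 1: 20 segments, perimeter = 13.6361
Total perimeter = 13.636


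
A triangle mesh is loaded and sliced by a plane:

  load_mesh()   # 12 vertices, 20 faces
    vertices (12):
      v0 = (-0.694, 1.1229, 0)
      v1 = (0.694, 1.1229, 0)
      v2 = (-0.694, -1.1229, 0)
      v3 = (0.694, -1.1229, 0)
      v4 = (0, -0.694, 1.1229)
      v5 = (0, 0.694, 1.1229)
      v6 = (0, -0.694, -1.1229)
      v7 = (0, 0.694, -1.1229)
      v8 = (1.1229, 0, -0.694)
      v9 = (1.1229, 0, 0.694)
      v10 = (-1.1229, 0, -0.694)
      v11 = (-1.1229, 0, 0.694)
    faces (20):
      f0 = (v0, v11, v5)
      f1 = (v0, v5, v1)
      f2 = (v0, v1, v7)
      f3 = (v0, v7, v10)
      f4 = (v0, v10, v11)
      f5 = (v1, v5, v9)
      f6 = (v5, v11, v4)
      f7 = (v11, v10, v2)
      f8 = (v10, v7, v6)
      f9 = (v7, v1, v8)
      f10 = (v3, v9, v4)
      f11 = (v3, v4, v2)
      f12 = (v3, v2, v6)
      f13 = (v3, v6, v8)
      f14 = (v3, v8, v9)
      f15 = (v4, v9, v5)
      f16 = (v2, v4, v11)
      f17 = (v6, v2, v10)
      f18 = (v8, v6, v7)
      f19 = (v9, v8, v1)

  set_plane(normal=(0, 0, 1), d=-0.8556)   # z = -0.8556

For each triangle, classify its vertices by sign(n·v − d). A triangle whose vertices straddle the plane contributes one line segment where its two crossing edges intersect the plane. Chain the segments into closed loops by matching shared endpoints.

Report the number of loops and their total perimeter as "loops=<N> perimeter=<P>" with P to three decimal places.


Straddling triangles (8 of 20):
  (v0,v1,v7) [++-] → (0.165203, 0.796097, -0.8556)–(-0.165203, 0.796097, -0.8556)  len=0.3304
  (v0,v7,v10) [+-+] → (-0.165203, 0.796097, -0.8556)–(-0.699816, 0.261484, -0.8556)  len=0.7561
  (v10,v7,v6) [+--] → (-0.699816, 0.261484, -0.8556)–(-0.699816, -0.261484, -0.8556)  len=0.5230
  (v7,v1,v8) [-++] → (0.165203, 0.796097, -0.8556)–(0.699816, 0.261484, -0.8556)  len=0.7561
  (v3,v2,v6) [++-] → (-0.165203, -0.796097, -0.8556)–(0.165203, -0.796097, -0.8556)  len=0.3304
  (v3,v6,v8) [+-+] → (0.165203, -0.796097, -0.8556)–(0.699816, -0.261484, -0.8556)  len=0.7561
  (v6,v2,v10) [-++] → (-0.165203, -0.796097, -0.8556)–(-0.699816, -0.261484, -0.8556)  len=0.7561
  (v8,v6,v7) [+--] → (0.699816, -0.261484, -0.8556)–(0.699816, 0.261484, -0.8556)  len=0.5230

Chained into 1 loop(s):
  loop 1: 8 segments, perimeter = 4.7310
Total perimeter = 4.731

loops=1 perimeter=4.731


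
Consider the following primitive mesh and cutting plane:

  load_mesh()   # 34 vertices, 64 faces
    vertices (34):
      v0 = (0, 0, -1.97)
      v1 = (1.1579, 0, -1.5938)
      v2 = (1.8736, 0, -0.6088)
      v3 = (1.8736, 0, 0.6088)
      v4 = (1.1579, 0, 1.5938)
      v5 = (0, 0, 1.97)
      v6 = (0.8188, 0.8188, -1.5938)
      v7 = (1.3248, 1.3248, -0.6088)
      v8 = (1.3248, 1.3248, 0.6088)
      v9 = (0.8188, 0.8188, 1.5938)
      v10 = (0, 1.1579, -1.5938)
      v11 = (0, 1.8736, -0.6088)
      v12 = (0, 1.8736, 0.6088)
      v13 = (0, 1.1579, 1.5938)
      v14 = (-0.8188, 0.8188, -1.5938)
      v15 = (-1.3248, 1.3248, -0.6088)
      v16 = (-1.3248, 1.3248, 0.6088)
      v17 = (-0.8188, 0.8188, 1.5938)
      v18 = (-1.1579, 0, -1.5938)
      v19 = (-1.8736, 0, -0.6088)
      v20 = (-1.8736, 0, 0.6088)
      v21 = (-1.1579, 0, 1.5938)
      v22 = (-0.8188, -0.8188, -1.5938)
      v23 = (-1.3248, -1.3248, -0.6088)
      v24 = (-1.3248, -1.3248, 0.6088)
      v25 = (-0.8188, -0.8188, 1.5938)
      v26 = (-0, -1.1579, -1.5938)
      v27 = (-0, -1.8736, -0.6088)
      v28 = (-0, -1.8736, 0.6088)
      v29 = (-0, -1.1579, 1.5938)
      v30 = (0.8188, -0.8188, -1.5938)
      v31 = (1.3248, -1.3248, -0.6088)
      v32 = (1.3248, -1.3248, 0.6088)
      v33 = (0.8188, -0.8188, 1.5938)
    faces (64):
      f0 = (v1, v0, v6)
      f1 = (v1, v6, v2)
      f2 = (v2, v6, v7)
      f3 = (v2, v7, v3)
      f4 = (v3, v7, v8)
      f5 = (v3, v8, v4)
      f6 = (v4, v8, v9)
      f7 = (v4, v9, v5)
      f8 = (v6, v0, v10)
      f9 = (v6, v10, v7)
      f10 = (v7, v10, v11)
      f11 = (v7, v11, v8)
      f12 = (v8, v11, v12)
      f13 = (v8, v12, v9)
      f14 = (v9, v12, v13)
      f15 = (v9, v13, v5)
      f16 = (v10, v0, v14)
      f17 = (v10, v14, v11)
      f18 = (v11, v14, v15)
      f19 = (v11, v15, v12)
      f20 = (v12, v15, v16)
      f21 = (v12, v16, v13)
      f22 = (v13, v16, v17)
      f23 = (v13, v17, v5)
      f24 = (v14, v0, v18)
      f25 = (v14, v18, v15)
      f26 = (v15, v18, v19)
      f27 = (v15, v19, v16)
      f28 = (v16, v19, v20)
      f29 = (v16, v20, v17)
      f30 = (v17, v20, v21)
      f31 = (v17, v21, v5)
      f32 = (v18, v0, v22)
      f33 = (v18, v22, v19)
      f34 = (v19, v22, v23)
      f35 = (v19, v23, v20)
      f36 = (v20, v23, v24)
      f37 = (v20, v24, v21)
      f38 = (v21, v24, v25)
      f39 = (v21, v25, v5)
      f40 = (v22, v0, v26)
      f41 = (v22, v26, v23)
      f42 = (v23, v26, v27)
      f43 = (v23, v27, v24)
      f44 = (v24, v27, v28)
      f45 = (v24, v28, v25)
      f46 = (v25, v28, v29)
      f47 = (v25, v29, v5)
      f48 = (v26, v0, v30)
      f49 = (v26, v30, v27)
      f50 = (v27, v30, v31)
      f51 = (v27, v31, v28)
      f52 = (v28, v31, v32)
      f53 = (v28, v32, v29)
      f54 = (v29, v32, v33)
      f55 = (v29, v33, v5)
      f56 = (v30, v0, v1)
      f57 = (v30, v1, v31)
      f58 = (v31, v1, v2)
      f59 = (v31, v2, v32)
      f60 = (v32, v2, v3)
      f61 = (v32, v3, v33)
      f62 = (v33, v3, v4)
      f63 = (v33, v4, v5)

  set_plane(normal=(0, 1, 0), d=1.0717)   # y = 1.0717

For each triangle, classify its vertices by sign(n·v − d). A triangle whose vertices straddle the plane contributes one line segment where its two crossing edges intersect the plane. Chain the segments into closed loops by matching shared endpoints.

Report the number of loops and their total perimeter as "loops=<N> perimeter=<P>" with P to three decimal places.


Straddling triangles (20 of 64):
  (v2,v6,v7) [--+] → (1.0717, 1.0717, -1.10149)–(1.42965, 1.0717, -0.6088)  len=0.6090
  (v2,v7,v3) [-+-] → (1.42965, 1.0717, -0.6088)–(1.42965, 1.0717, -0.37618)  len=0.2326
  (v3,v7,v8) [-++] → (1.42965, 1.0717, -0.37618)–(1.42965, 1.0717, 0.6088)  len=0.9850
  (v3,v8,v4) [-+-] → (1.42965, 1.0717, 0.6088)–(1.29291, 1.0717, 0.796982)  len=0.2326
  (v4,v8,v9) [-+-] → (1.29291, 1.0717, 0.796982)–(1.0717, 1.0717, 1.10149)  len=0.3764
  (v6,v0,v10) [--+] → (0, 1.0717, -1.62181)–(0.208141, 1.0717, -1.5938)  len=0.2100
  (v6,v10,v7) [-++] → (0.208141, 1.0717, -1.5938)–(1.0717, 1.0717, -1.10149)  len=0.9940
  (v8,v12,v9) [++-] → (0.622484, 1.0717, 1.35764)–(1.0717, 1.0717, 1.10149)  len=0.5171
  (v9,v12,v13) [-++] → (0.622484, 1.0717, 1.35764)–(0.208141, 1.0717, 1.5938)  len=0.4769
  (v9,v13,v5) [-+-] → (0.208141, 1.0717, 1.5938)–(0, 1.0717, 1.62181)  len=0.2100
  (v10,v0,v14) [+--] → (0, 1.0717, -1.62181)–(-0.208141, 1.0717, -1.5938)  len=0.2100
  (v10,v14,v11) [+-+] → (-0.208141, 1.0717, -1.5938)–(-0.622484, 1.0717, -1.35764)  len=0.4769
  (v11,v14,v15) [+-+] → (-0.622484, 1.0717, -1.35764)–(-1.0717, 1.0717, -1.10149)  len=0.5171
  (v13,v16,v17) [++-] → (-1.0717, 1.0717, 1.10149)–(-0.208141, 1.0717, 1.5938)  len=0.9940
  (v13,v17,v5) [+--] → (-0.208141, 1.0717, 1.5938)–(0, 1.0717, 1.62181)  len=0.2100
  (v14,v18,v15) [--+] → (-1.29291, 1.0717, -0.796982)–(-1.0717, 1.0717, -1.10149)  len=0.3764
  (v15,v18,v19) [+--] → (-1.29291, 1.0717, -0.796982)–(-1.42965, 1.0717, -0.6088)  len=0.2326
  (v15,v19,v16) [+-+] → (-1.42965, 1.0717, -0.6088)–(-1.42965, 1.0717, 0.37618)  len=0.9850
  (v16,v19,v20) [+--] → (-1.42965, 1.0717, 0.37618)–(-1.42965, 1.0717, 0.6088)  len=0.2326
  (v16,v20,v17) [+--] → (-1.42965, 1.0717, 0.6088)–(-1.0717, 1.0717, 1.10149)  len=0.6090

Chained into 1 loop(s):
  loop 1: 20 segments, perimeter = 9.6874
Total perimeter = 9.687

loops=1 perimeter=9.687


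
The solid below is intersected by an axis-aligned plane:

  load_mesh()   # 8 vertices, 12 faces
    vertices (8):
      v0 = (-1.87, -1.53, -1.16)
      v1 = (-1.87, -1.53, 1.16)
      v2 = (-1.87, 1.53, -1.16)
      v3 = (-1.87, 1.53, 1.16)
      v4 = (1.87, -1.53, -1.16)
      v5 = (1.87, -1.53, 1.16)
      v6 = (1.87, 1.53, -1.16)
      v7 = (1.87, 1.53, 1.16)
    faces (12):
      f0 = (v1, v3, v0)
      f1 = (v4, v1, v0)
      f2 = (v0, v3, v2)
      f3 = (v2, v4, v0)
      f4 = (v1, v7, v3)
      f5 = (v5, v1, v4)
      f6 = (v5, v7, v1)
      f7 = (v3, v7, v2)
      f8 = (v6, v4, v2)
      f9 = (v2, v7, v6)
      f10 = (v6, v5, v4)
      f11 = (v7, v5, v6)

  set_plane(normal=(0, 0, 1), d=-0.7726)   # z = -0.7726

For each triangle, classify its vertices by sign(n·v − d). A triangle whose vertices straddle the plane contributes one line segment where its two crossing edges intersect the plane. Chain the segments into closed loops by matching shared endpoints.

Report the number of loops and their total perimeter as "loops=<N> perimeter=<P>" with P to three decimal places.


loops=1 perimeter=13.600

Straddling triangles (8 of 12):
  (v1,v3,v0) [++-] → (-1.87, -1.01903, -0.7726)–(-1.87, -1.53, -0.7726)  len=0.5110
  (v4,v1,v0) [-+-] → (1.24548, -1.53, -0.7726)–(-1.87, -1.53, -0.7726)  len=3.1155
  (v0,v3,v2) [-+-] → (-1.87, -1.01903, -0.7726)–(-1.87, 1.53, -0.7726)  len=2.5490
  (v5,v1,v4) [++-] → (1.24548, -1.53, -0.7726)–(1.87, -1.53, -0.7726)  len=0.6245
  (v3,v7,v2) [++-] → (-1.24548, 1.53, -0.7726)–(-1.87, 1.53, -0.7726)  len=0.6245
  (v2,v7,v6) [-+-] → (-1.24548, 1.53, -0.7726)–(1.87, 1.53, -0.7726)  len=3.1155
  (v6,v5,v4) [-+-] → (1.87, 1.01903, -0.7726)–(1.87, -1.53, -0.7726)  len=2.5490
  (v7,v5,v6) [++-] → (1.87, 1.01903, -0.7726)–(1.87, 1.53, -0.7726)  len=0.5110

Chained into 1 loop(s):
  loop 1: 8 segments, perimeter = 13.6000
Total perimeter = 13.600


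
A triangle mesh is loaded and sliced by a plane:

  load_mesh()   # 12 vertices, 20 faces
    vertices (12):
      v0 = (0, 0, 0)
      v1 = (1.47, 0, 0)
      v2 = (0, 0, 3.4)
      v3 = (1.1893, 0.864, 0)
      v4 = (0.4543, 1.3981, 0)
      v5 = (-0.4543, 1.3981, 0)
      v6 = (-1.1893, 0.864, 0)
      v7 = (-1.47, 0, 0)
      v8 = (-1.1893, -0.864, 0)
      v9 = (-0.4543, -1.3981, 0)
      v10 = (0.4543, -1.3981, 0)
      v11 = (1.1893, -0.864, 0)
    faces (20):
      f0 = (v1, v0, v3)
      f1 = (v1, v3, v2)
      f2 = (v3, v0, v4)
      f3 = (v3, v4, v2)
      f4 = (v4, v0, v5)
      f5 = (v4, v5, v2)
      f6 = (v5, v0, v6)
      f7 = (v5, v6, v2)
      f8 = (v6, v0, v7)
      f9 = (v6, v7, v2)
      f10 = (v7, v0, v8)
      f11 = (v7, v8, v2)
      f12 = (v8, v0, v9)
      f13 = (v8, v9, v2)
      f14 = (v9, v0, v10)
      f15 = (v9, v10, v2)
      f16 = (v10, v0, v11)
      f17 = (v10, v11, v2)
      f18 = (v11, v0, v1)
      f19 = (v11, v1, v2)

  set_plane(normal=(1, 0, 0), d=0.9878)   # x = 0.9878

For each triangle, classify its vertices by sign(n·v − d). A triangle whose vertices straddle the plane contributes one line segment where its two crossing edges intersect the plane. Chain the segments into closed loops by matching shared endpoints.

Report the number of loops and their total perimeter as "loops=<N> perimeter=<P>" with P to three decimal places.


Straddling triangles (8 of 20):
  (v1,v0,v3) [+-+] → (0.9878, 0, 0)–(0.9878, 0.717615, 0)  len=0.7176
  (v1,v3,v2) [++-] → (0.9878, 0.717615, 0.576053)–(0.9878, 0, 1.11529)  len=0.8976
  (v3,v0,v4) [+--] → (0.9878, 0.717615, 0)–(0.9878, 1.01042, 0)  len=0.2928
  (v3,v4,v2) [+--] → (0.9878, 1.01042, 0)–(0.9878, 0.717615, 0.576053)  len=0.6462
  (v10,v0,v11) [--+] → (0.9878, -0.717615, 0)–(0.9878, -1.01042, 0)  len=0.2928
  (v10,v11,v2) [-+-] → (0.9878, -1.01042, 0)–(0.9878, -0.717615, 0.576053)  len=0.6462
  (v11,v0,v1) [+-+] → (0.9878, -0.717615, 0)–(0.9878, 0, 0)  len=0.7176
  (v11,v1,v2) [++-] → (0.9878, 0, 1.11529)–(0.9878, -0.717615, 0.576053)  len=0.8976

Chained into 1 loop(s):
  loop 1: 8 segments, perimeter = 5.1085
Total perimeter = 5.109

loops=1 perimeter=5.109


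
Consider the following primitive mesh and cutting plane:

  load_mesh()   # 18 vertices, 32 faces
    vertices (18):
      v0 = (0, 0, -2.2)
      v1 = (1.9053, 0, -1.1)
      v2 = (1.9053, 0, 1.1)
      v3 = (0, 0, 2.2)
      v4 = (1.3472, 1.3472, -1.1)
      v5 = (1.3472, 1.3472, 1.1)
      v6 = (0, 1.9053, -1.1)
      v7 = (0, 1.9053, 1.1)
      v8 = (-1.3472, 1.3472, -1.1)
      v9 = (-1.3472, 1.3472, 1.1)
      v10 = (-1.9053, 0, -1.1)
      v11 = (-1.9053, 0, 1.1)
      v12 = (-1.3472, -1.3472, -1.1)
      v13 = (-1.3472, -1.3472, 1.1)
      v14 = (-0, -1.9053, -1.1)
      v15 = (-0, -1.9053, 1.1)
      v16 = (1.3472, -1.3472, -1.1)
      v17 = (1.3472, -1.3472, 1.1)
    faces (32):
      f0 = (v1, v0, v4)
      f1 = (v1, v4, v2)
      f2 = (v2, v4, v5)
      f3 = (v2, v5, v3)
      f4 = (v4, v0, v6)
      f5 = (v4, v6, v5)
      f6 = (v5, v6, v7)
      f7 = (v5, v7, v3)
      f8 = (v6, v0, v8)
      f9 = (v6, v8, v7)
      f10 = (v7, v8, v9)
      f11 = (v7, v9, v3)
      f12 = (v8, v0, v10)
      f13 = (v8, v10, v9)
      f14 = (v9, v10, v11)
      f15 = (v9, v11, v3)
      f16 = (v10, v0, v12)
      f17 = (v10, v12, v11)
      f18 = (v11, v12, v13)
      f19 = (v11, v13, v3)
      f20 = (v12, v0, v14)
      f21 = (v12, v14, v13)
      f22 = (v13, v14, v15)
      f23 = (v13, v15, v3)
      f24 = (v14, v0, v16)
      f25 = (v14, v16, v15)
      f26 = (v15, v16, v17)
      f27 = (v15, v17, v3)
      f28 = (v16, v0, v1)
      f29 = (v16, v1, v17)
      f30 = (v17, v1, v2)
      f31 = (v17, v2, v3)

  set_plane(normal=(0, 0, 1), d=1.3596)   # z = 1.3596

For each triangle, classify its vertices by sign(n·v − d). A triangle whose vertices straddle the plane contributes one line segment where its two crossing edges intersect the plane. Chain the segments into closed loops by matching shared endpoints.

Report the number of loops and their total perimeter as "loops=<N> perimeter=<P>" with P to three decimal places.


Straddling triangles (8 of 32):
  (v2,v5,v3) [--+] → (1.02926, 1.02926, 1.3596)–(1.45565, 0, 1.3596)  len=1.1141
  (v5,v7,v3) [--+] → (0, 1.45565, 1.3596)–(1.02926, 1.02926, 1.3596)  len=1.1141
  (v7,v9,v3) [--+] → (-1.02926, 1.02926, 1.3596)–(0, 1.45565, 1.3596)  len=1.1141
  (v9,v11,v3) [--+] → (-1.45565, 0, 1.3596)–(-1.02926, 1.02926, 1.3596)  len=1.1141
  (v11,v13,v3) [--+] → (-1.02926, -1.02926, 1.3596)–(-1.45565, 0, 1.3596)  len=1.1141
  (v13,v15,v3) [--+] → (0, -1.45565, 1.3596)–(-1.02926, -1.02926, 1.3596)  len=1.1141
  (v15,v17,v3) [--+] → (1.02926, -1.02926, 1.3596)–(0, -1.45565, 1.3596)  len=1.1141
  (v17,v2,v3) [--+] → (1.45565, 0, 1.3596)–(1.02926, -1.02926, 1.3596)  len=1.1141

Chained into 1 loop(s):
  loop 1: 8 segments, perimeter = 8.9127
Total perimeter = 8.913

loops=1 perimeter=8.913


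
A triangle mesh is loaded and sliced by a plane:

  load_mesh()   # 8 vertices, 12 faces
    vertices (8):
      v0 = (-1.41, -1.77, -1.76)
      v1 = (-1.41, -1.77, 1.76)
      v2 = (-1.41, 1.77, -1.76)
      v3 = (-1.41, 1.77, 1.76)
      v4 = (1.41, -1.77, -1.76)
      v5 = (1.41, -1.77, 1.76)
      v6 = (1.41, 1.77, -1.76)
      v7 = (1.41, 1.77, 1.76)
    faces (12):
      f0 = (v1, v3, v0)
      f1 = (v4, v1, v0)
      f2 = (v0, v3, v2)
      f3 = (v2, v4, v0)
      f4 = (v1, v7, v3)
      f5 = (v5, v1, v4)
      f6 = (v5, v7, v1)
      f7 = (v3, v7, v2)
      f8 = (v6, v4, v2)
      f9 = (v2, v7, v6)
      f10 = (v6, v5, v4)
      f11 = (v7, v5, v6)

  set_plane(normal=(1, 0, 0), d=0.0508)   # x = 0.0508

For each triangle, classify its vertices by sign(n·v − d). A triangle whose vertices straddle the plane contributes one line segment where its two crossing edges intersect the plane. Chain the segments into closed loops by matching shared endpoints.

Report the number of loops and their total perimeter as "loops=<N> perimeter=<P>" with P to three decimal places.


loops=1 perimeter=14.120

Straddling triangles (8 of 12):
  (v4,v1,v0) [+--] → (0.0508, -1.77, -0.0634099)–(0.0508, -1.77, -1.76)  len=1.6966
  (v2,v4,v0) [-+-] → (0.0508, -0.0637702, -1.76)–(0.0508, -1.77, -1.76)  len=1.7062
  (v1,v7,v3) [-+-] → (0.0508, 0.0637702, 1.76)–(0.0508, 1.77, 1.76)  len=1.7062
  (v5,v1,v4) [+-+] → (0.0508, -1.77, 1.76)–(0.0508, -1.77, -0.0634099)  len=1.8234
  (v5,v7,v1) [++-] → (0.0508, 0.0637702, 1.76)–(0.0508, -1.77, 1.76)  len=1.8338
  (v3,v7,v2) [-+-] → (0.0508, 1.77, 1.76)–(0.0508, 1.77, 0.0634099)  len=1.6966
  (v6,v4,v2) [++-] → (0.0508, -0.0637702, -1.76)–(0.0508, 1.77, -1.76)  len=1.8338
  (v2,v7,v6) [-++] → (0.0508, 1.77, 0.0634099)–(0.0508, 1.77, -1.76)  len=1.8234

Chained into 1 loop(s):
  loop 1: 8 segments, perimeter = 14.1200
Total perimeter = 14.120


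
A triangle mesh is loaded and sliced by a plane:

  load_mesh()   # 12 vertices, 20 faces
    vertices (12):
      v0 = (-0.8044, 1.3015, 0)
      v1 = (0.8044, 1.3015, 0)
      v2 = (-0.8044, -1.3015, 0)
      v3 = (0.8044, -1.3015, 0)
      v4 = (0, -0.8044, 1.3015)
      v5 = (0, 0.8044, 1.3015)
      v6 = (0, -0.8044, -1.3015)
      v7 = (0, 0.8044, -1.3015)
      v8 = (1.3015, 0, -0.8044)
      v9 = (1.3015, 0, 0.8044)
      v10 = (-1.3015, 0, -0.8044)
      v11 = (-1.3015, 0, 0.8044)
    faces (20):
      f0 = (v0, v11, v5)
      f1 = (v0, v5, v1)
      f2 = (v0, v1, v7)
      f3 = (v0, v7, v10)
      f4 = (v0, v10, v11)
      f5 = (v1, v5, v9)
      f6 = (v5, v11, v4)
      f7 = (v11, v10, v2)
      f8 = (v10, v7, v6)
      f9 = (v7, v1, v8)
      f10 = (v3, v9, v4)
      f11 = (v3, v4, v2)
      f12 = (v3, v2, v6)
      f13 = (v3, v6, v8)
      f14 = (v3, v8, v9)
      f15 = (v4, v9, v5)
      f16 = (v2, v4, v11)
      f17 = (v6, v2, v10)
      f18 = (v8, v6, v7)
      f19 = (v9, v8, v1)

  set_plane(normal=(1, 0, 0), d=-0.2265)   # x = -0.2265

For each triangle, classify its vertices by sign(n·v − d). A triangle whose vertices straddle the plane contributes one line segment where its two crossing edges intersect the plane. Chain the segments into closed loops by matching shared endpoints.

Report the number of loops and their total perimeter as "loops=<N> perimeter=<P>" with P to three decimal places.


loops=1 perimeter=8.245

Straddling triangles (10 of 20):
  (v0,v11,v5) [--+] → (-0.2265, 0.66441, 1.21499)–(-0.2265, 0.944372, 0.935028)  len=0.3959
  (v0,v5,v1) [-++] → (-0.2265, 0.944372, 0.935028)–(-0.2265, 1.3015, 0)  len=1.0009
  (v0,v1,v7) [-++] → (-0.2265, 1.3015, 0)–(-0.2265, 0.944372, -0.935028)  len=1.0009
  (v0,v7,v10) [-+-] → (-0.2265, 0.944372, -0.935028)–(-0.2265, 0.66441, -1.21499)  len=0.3959
  (v5,v11,v4) [+-+] → (-0.2265, 0.66441, 1.21499)–(-0.2265, -0.66441, 1.21499)  len=1.3288
  (v10,v7,v6) [-++] → (-0.2265, 0.66441, -1.21499)–(-0.2265, -0.66441, -1.21499)  len=1.3288
  (v3,v4,v2) [++-] → (-0.2265, -0.944372, 0.935028)–(-0.2265, -1.3015, 0)  len=1.0009
  (v3,v2,v6) [+-+] → (-0.2265, -1.3015, 0)–(-0.2265, -0.944372, -0.935028)  len=1.0009
  (v2,v4,v11) [-+-] → (-0.2265, -0.944372, 0.935028)–(-0.2265, -0.66441, 1.21499)  len=0.3959
  (v6,v2,v10) [+--] → (-0.2265, -0.944372, -0.935028)–(-0.2265, -0.66441, -1.21499)  len=0.3959

Chained into 1 loop(s):
  loop 1: 10 segments, perimeter = 8.2450
Total perimeter = 8.245
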